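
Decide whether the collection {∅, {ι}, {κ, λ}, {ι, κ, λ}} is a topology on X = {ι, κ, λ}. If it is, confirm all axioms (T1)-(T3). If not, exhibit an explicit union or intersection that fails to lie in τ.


τ IS a topology on X.

Axiom (T1): ∅ ∈ τ? Yes; X ∈ τ? Yes.
Axiom (T2/T3): check pairwise unions and intersections of members of τ.
All pairwise intersections and unions checked — each lies in τ. Therefore τ satisfies (T1), (T2), (T3): it IS a topology on X.


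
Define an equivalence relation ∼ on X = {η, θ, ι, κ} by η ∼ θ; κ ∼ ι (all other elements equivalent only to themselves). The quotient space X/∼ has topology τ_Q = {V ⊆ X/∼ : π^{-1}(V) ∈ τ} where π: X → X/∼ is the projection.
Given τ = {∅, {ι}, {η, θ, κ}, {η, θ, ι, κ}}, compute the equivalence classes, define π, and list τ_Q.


X/∼ = {[η=θ], [ι=κ]}; |τ_Q| = 2.

Equivalence classes: [η=θ], [ι=κ].
Quotient map π: X → X/∼ sends η ↦ [η=θ], θ ↦ [η=θ], ι ↦ [ι=κ], κ ↦ [ι=κ].
For each subset V ⊆ X/∼, compute π^{-1}(V) ⊆ X and check whether π^{-1}(V) ∈ τ. V is open in τ_Q iff π^{-1}(V) ∈ τ.
  V = {}: π^{-1}(V) = ∅ ∈ τ ✓.
  V = {[η=θ]}: π^{-1}(V) = {η, θ} ∉ τ ✗.
  V = {[ι=κ]}: π^{-1}(V) = {ι, κ} ∉ τ ✗.
  V = {[η=θ], [ι=κ]}: π^{-1}(V) = {η, θ, ι, κ} ∈ τ ✓.
Open sets in the quotient: τ_Q = {{}, {[η=θ], [ι=κ]}} (2 elements).


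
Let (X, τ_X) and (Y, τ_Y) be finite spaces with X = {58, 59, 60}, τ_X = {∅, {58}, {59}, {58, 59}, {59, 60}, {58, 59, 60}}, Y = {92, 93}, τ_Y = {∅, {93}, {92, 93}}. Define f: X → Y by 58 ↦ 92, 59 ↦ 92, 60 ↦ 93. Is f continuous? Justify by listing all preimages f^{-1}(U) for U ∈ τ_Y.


f is NOT continuous.

Compute f^{-1}(U) for each U ∈ τ_Y:
  U = ∅: f^{-1}(U) = ∅ ∈ τ_X ✓.
  U = {93}: f^{-1}(U) = {60} ∉ τ_X ✗.
  U = {92, 93}: f^{-1}(U) = {58, 59, 60} ∈ τ_X ✓.
Found U = {93} with f^{-1}(U) = {60} not in τ_X. Therefore f is NOT continuous.


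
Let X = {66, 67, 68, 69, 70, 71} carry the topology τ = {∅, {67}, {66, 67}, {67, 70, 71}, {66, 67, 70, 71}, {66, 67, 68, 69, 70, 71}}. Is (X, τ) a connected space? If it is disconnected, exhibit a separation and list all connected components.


(X, τ) is connected.

Find clopen sets (U ∈ τ with X ∖ U ∈ τ):
  U = ∅, X ∖ U = {66, 67, 68, 69, 70, 71} — both open, so U is clopen.
  U = {66, 67, 68, 69, 70, 71}, X ∖ U = ∅ — both open, so U is clopen.
Only trivial clopens (∅ and X) exist, so (X, τ) is connected.
Compute connected components by grouping points that agree on all clopens:
  component: {66, 67, 68, 69, 70, 71}


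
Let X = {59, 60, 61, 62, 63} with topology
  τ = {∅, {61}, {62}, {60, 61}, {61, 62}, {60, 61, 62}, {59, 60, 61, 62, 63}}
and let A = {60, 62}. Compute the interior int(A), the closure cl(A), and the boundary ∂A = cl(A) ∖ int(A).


int(A) = {62}, cl(A) = {59, 60, 62, 63}, ∂A = {59, 60, 63}.

Closed sets in (X, τ) are complements of opens:
  closed(X, τ) = {∅, {59, 63}, {59, 60, 63}, {59, 62, 63}, {59, 60, 61, 63}, {59, 60, 62, 63}, {59, 60, 61, 62, 63}}.
int(A) = ⋃ {U ∈ τ : U ⊆ A}. Opens contained in A: ∅, {62}.
Taking the union of these: int(A) = {62}.
cl(A) = ⋂ {C closed : A ⊆ C}. Closed sets containing A: {59, 60, 62, 63}, {59, 60, 61, 62, 63}.
Intersecting these: cl(A) = {59, 60, 62, 63}.
∂A = cl(A) ∖ int(A) = {59, 60, 62, 63} ∖ {62} = {59, 60, 63}.


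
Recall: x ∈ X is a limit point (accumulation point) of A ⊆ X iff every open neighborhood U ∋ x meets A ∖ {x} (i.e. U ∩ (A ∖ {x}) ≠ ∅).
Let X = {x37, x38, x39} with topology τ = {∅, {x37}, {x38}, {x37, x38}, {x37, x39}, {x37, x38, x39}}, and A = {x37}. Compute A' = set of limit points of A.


A' = {x39}

For each x ∈ X, list the open sets U ∈ τ with x ∈ U, then check whether U ∩ (A ∖ {x}) ≠ ∅ for every such U.
  x = x37: open {x37} ∋ x has {x37} ∩ (A ∖ {x37}) = ∅, so x is NOT a limit point.
  x = x38: open {x38} ∋ x has {x38} ∩ (A ∖ {x38}) = ∅, so x is NOT a limit point.
  x = x39: opens ∋ x are {x37, x39}, {x37, x38, x39}; each meets A ∖ {x39}, so x IS a limit point.
Collecting: A' = {x39}.


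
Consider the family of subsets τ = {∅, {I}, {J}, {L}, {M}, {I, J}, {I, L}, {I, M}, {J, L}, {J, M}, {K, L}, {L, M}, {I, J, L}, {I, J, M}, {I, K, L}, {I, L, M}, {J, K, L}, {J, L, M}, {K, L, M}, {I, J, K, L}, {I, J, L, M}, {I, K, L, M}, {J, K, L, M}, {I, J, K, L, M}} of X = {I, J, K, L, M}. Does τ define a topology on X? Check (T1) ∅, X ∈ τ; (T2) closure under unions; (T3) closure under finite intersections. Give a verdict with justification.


τ IS a topology on X.

Axiom (T1): ∅ ∈ τ? Yes; X ∈ τ? Yes.
Axiom (T2/T3): check pairwise unions and intersections of members of τ.
All pairwise intersections and unions checked — each lies in τ. Therefore τ satisfies (T1), (T2), (T3): it IS a topology on X.


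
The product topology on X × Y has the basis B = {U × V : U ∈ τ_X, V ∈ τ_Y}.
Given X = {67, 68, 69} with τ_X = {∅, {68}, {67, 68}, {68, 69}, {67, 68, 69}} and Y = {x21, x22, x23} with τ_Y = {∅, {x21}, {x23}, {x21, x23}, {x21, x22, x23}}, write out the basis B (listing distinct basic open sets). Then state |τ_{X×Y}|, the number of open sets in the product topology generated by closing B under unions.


Basis B = {∅ × ∅, {68} × {x21}, {68} × {x23}, {67, 68} × {x21}, {67, 68} × {x23}, {68} × {x21, x23}, {68, 69} × {x21}, {68, 69} × {x23}, {67, 68, 69} × {x21}, {67, 68, 69} × {x23}, {68} × {x21, x22, x23}, {67, 68} × {x21, x23}, {68, 69} × {x21, x23}, {67, 68} × {x21, x22, x23}, {67, 68, 69} × {x21, x23}, {68, 69} × {x21, x22, x23}, {67, 68, 69} × {x21, x22, x23}}; |τ_{X×Y}| = 50.

Enumerate products U × V with U ∈ τ_X, V ∈ τ_Y (deduplicated):
  ∅ × ∅ = {} (∅)
  {68} × {x21} = {(68,x21)}
  {68} × {x23} = {(68,x23)}
  {67, 68} × {x21} = {(67,x21), (68,x21)}
  {67, 68} × {x23} = {(67,x23), (68,x23)}
  {68} × {x21, x23} = {(68,x21), (68,x23)}
  {68, 69} × {x21} = {(68,x21), (69,x21)}
  {68, 69} × {x23} = {(68,x23), (69,x23)}
  {67, 68, 69} × {x21} = {(67,x21), (68,x21), (69,x21)}
  {67, 68, 69} × {x23} = {(67,x23), (68,x23), (69,x23)}
  {68} × {x21, x22, x23} = {(68,x21), (68,x22), (68,x23)}
  {67, 68} × {x21, x23} = {(67,x21), (67,x23), (68,x21), (68,x23)}
  {68, 69} × {x21, x23} = {(68,x21), (68,x23), (69,x21), (69,x23)}
  {67, 68} × {x21, x22, x23} = {(67,x21), (67,x22), (67,x23), (68,x21), (68,x22), (68,x23)}
  {67, 68, 69} × {x21, x23} = {(67,x21), (67,x23), (68,x21), (68,x23), (69,x21), (69,x23)}
  {68, 69} × {x21, x22, x23} = {(68,x21), (68,x22), (68,x23), (69,x21), (69,x22), (69,x23)}
  {67, 68, 69} × {x21, x22, x23} = {(67,x21), (67,x22), (67,x23), (68,x21), (68,x22), (68,x23), (69,x21), (69,x22), (69,x23)}
These 17 distinct sets form the basis B.
Close under arbitrary unions to get τ_{X×Y}; counting gives |τ_{X×Y}| = 50.


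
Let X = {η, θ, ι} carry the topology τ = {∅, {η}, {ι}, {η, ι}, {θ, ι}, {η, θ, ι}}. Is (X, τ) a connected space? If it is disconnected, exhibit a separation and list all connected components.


(X, τ) is disconnected; components = [{η}, {θ, ι}].

Find clopen sets (U ∈ τ with X ∖ U ∈ τ):
  U = ∅, X ∖ U = {η, θ, ι} — both open, so U is clopen.
  U = {η}, X ∖ U = {θ, ι} — both open, so U is clopen.
  U = {θ, ι}, X ∖ U = {η} — both open, so U is clopen.
  U = {η, θ, ι}, X ∖ U = ∅ — both open, so U is clopen.
Nontrivial clopen(s) exist: e.g. {θ, ι}. So (X, τ) is disconnected.
Compute connected components by grouping points that agree on all clopens:
  component: {η}
  component: {θ, ι}


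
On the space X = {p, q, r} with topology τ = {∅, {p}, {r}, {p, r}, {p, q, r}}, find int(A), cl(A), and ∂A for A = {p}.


int(A) = {p}, cl(A) = {p, q}, ∂A = {q}.

Closed sets in (X, τ) are complements of opens:
  closed(X, τ) = {∅, {q}, {p, q}, {q, r}, {p, q, r}}.
int(A) = ⋃ {U ∈ τ : U ⊆ A}. Opens contained in A: ∅, {p}.
Taking the union of these: int(A) = {p}.
cl(A) = ⋂ {C closed : A ⊆ C}. Closed sets containing A: {p, q}, {p, q, r}.
Intersecting these: cl(A) = {p, q}.
∂A = cl(A) ∖ int(A) = {p, q} ∖ {p} = {q}.


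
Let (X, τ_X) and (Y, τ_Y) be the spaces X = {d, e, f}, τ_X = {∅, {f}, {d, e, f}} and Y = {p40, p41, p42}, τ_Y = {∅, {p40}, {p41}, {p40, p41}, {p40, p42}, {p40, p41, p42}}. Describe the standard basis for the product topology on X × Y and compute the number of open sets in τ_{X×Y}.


Basis B = {∅ × ∅, {f} × {p40}, {f} × {p41}, {f} × {p40, p41}, {f} × {p40, p42}, {d, e, f} × {p40}, {d, e, f} × {p41}, {f} × {p40, p41, p42}, {d, e, f} × {p40, p41}, {d, e, f} × {p40, p42}, {d, e, f} × {p40, p41, p42}}; |τ_{X×Y}| = 18.

Enumerate products U × V with U ∈ τ_X, V ∈ τ_Y (deduplicated):
  ∅ × ∅ = {} (∅)
  {f} × {p40} = {(f,p40)}
  {f} × {p41} = {(f,p41)}
  {f} × {p40, p41} = {(f,p40), (f,p41)}
  {f} × {p40, p42} = {(f,p40), (f,p42)}
  {d, e, f} × {p40} = {(d,p40), (e,p40), (f,p40)}
  {d, e, f} × {p41} = {(d,p41), (e,p41), (f,p41)}
  {f} × {p40, p41, p42} = {(f,p40), (f,p41), (f,p42)}
  {d, e, f} × {p40, p41} = {(d,p40), (d,p41), (e,p40), (e,p41), (f,p40), (f,p41)}
  {d, e, f} × {p40, p42} = {(d,p40), (d,p42), (e,p40), (e,p42), (f,p40), (f,p42)}
  {d, e, f} × {p40, p41, p42} = {(d,p40), (d,p41), (d,p42), (e,p40), (e,p41), (e,p42), (f,p40), (f,p41), (f,p42)}
These 11 distinct sets form the basis B.
Close under arbitrary unions to get τ_{X×Y}; counting gives |τ_{X×Y}| = 18.


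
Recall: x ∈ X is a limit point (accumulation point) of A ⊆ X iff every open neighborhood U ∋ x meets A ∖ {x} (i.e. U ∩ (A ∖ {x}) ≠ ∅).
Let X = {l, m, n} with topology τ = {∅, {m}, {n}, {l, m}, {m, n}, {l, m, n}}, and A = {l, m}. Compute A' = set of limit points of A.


A' = {l}

For each x ∈ X, list the open sets U ∈ τ with x ∈ U, then check whether U ∩ (A ∖ {x}) ≠ ∅ for every such U.
  x = l: opens ∋ x are {l, m}, {l, m, n}; each meets A ∖ {l}, so x IS a limit point.
  x = m: open {m} ∋ x has {m} ∩ (A ∖ {m}) = ∅, so x is NOT a limit point.
  x = n: open {n} ∋ x has {n} ∩ (A ∖ {n}) = ∅, so x is NOT a limit point.
Collecting: A' = {l}.


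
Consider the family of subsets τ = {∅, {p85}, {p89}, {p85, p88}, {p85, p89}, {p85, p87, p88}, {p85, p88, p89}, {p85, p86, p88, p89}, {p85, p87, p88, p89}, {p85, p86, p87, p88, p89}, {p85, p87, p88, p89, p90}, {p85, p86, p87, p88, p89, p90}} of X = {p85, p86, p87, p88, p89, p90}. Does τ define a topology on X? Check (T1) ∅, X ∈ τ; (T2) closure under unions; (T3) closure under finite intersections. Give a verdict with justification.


τ IS a topology on X.

Axiom (T1): ∅ ∈ τ? Yes; X ∈ τ? Yes.
Axiom (T2/T3): check pairwise unions and intersections of members of τ.
All pairwise intersections and unions checked — each lies in τ. Therefore τ satisfies (T1), (T2), (T3): it IS a topology on X.


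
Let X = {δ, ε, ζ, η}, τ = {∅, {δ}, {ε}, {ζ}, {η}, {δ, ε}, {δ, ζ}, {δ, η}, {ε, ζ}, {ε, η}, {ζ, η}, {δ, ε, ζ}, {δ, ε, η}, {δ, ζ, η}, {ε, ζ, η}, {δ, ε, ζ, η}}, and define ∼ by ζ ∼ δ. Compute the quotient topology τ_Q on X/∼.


X/∼ = {[δ=ζ], [ε], [η]}; |τ_Q| = 8.

Equivalence classes: [δ=ζ], [ε], [η].
Quotient map π: X → X/∼ sends δ ↦ [δ=ζ], ε ↦ [ε], ζ ↦ [δ=ζ], η ↦ [η].
For each subset V ⊆ X/∼, compute π^{-1}(V) ⊆ X and check whether π^{-1}(V) ∈ τ. V is open in τ_Q iff π^{-1}(V) ∈ τ.
  V = {}: π^{-1}(V) = ∅ ∈ τ ✓.
  V = {[δ=ζ]}: π^{-1}(V) = {δ, ζ} ∈ τ ✓.
  V = {[ε]}: π^{-1}(V) = {ε} ∈ τ ✓.
  V = {[δ=ζ], [ε]}: π^{-1}(V) = {δ, ε, ζ} ∈ τ ✓.
  V = {[η]}: π^{-1}(V) = {η} ∈ τ ✓.
  V = {[δ=ζ], [η]}: π^{-1}(V) = {δ, ζ, η} ∈ τ ✓.
  V = {[ε], [η]}: π^{-1}(V) = {ε, η} ∈ τ ✓.
  V = {[δ=ζ], [ε], [η]}: π^{-1}(V) = {δ, ε, ζ, η} ∈ τ ✓.
Open sets in the quotient: τ_Q = {{}, {[δ=ζ]}, {[ε]}, {[δ=ζ], [ε]}, {[η]}, {[δ=ζ], [η]}, {[ε], [η]}, {[δ=ζ], [ε], [η]}} (8 elements).


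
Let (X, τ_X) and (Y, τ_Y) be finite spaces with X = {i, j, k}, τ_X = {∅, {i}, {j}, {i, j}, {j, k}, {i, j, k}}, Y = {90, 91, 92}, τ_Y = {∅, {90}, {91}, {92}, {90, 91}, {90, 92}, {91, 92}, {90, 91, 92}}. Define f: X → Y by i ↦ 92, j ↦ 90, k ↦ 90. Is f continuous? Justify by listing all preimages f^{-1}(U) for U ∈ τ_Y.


f IS continuous.

Compute f^{-1}(U) for each U ∈ τ_Y:
  U = ∅: f^{-1}(U) = ∅ ∈ τ_X ✓.
  U = {90}: f^{-1}(U) = {j, k} ∈ τ_X ✓.
  U = {91}: f^{-1}(U) = ∅ ∈ τ_X ✓.
  U = {92}: f^{-1}(U) = {i} ∈ τ_X ✓.
  U = {90, 91}: f^{-1}(U) = {j, k} ∈ τ_X ✓.
  U = {90, 92}: f^{-1}(U) = {i, j, k} ∈ τ_X ✓.
  U = {91, 92}: f^{-1}(U) = {i} ∈ τ_X ✓.
  U = {90, 91, 92}: f^{-1}(U) = {i, j, k} ∈ τ_X ✓.
Every preimage lies in τ_X, so f IS continuous.


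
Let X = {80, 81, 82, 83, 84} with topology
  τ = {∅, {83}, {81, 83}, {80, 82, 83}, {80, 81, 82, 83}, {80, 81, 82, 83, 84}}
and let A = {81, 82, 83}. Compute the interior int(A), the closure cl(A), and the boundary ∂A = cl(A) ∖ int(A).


int(A) = {81, 83}, cl(A) = {80, 81, 82, 83, 84}, ∂A = {80, 82, 84}.

Closed sets in (X, τ) are complements of opens:
  closed(X, τ) = {∅, {84}, {81, 84}, {80, 82, 84}, {80, 81, 82, 84}, {80, 81, 82, 83, 84}}.
int(A) = ⋃ {U ∈ τ : U ⊆ A}. Opens contained in A: ∅, {83}, {81, 83}.
Taking the union of these: int(A) = {81, 83}.
cl(A) = ⋂ {C closed : A ⊆ C}. Closed sets containing A: {80, 81, 82, 83, 84}.
Intersecting these: cl(A) = {80, 81, 82, 83, 84}.
∂A = cl(A) ∖ int(A) = {80, 81, 82, 83, 84} ∖ {81, 83} = {80, 82, 84}.


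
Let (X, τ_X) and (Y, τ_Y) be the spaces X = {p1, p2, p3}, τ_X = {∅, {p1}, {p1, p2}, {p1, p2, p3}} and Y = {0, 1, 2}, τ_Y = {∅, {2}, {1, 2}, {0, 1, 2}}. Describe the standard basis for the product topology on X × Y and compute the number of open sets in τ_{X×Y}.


Basis B = {∅ × ∅, {p1} × {2}, {p1} × {1, 2}, {p1, p2} × {2}, {p1} × {0, 1, 2}, {p1, p2, p3} × {2}, {p1, p2} × {1, 2}, {p1, p2} × {0, 1, 2}, {p1, p2, p3} × {1, 2}, {p1, p2, p3} × {0, 1, 2}}; |τ_{X×Y}| = 20.

Enumerate products U × V with U ∈ τ_X, V ∈ τ_Y (deduplicated):
  ∅ × ∅ = {} (∅)
  {p1} × {2} = {(p1,2)}
  {p1} × {1, 2} = {(p1,1), (p1,2)}
  {p1, p2} × {2} = {(p1,2), (p2,2)}
  {p1} × {0, 1, 2} = {(p1,0), (p1,1), (p1,2)}
  {p1, p2, p3} × {2} = {(p1,2), (p2,2), (p3,2)}
  {p1, p2} × {1, 2} = {(p1,1), (p1,2), (p2,1), (p2,2)}
  {p1, p2} × {0, 1, 2} = {(p1,0), (p1,1), (p1,2), (p2,0), (p2,1), (p2,2)}
  {p1, p2, p3} × {1, 2} = {(p1,1), (p1,2), (p2,1), (p2,2), (p3,1), (p3,2)}
  {p1, p2, p3} × {0, 1, 2} = {(p1,0), (p1,1), (p1,2), (p2,0), (p2,1), (p2,2), (p3,0), (p3,1), (p3,2)}
These 10 distinct sets form the basis B.
Close under arbitrary unions to get τ_{X×Y}; counting gives |τ_{X×Y}| = 20.


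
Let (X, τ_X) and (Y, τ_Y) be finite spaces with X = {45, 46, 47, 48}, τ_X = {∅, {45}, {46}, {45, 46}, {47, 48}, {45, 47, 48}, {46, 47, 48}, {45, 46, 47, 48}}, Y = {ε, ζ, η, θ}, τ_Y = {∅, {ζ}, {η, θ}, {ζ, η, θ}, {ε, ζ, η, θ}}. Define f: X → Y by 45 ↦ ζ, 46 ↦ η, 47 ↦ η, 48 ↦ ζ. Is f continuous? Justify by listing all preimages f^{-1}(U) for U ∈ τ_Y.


f is NOT continuous.

Compute f^{-1}(U) for each U ∈ τ_Y:
  U = ∅: f^{-1}(U) = ∅ ∈ τ_X ✓.
  U = {ζ}: f^{-1}(U) = {45, 48} ∉ τ_X ✗.
  U = {η, θ}: f^{-1}(U) = {46, 47} ∉ τ_X ✗.
  U = {ζ, η, θ}: f^{-1}(U) = {45, 46, 47, 48} ∈ τ_X ✓.
  U = {ε, ζ, η, θ}: f^{-1}(U) = {45, 46, 47, 48} ∈ τ_X ✓.
Found U = {ζ} with f^{-1}(U) = {45, 48} not in τ_X. Therefore f is NOT continuous.


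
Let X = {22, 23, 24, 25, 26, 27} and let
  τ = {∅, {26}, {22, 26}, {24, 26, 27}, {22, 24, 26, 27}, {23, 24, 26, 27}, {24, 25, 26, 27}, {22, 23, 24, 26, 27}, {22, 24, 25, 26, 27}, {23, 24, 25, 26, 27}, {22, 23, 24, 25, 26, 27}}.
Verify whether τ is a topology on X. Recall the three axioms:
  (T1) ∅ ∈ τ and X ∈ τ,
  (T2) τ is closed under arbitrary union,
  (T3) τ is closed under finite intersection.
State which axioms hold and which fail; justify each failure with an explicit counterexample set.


τ IS a topology on X.

Axiom (T1): ∅ ∈ τ? Yes; X ∈ τ? Yes.
Axiom (T2/T3): check pairwise unions and intersections of members of τ.
All pairwise intersections and unions checked — each lies in τ. Therefore τ satisfies (T1), (T2), (T3): it IS a topology on X.


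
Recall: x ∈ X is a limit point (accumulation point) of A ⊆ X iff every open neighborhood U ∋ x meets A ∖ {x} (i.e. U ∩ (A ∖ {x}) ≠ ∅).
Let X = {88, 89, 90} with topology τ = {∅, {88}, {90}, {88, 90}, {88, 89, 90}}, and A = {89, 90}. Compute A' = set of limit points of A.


A' = {89}

For each x ∈ X, list the open sets U ∈ τ with x ∈ U, then check whether U ∩ (A ∖ {x}) ≠ ∅ for every such U.
  x = 88: open {88} ∋ x has {88} ∩ (A ∖ {88}) = ∅, so x is NOT a limit point.
  x = 89: opens ∋ x are {88, 89, 90}; each meets A ∖ {89}, so x IS a limit point.
  x = 90: open {90} ∋ x has {90} ∩ (A ∖ {90}) = ∅, so x is NOT a limit point.
Collecting: A' = {89}.


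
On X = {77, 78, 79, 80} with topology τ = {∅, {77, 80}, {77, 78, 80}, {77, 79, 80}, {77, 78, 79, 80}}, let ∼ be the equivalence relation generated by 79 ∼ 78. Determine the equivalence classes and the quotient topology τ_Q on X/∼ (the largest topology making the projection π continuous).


X/∼ = {[77], [78=79], [80]}; |τ_Q| = 3.

Equivalence classes: [77], [78=79], [80].
Quotient map π: X → X/∼ sends 77 ↦ [77], 78 ↦ [78=79], 79 ↦ [78=79], 80 ↦ [80].
For each subset V ⊆ X/∼, compute π^{-1}(V) ⊆ X and check whether π^{-1}(V) ∈ τ. V is open in τ_Q iff π^{-1}(V) ∈ τ.
  V = {}: π^{-1}(V) = ∅ ∈ τ ✓.
  V = {[77]}: π^{-1}(V) = {77} ∉ τ ✗.
  V = {[78=79]}: π^{-1}(V) = {78, 79} ∉ τ ✗.
  V = {[77], [78=79]}: π^{-1}(V) = {77, 78, 79} ∉ τ ✗.
  V = {[80]}: π^{-1}(V) = {80} ∉ τ ✗.
  V = {[77], [80]}: π^{-1}(V) = {77, 80} ∈ τ ✓.
  V = {[78=79], [80]}: π^{-1}(V) = {78, 79, 80} ∉ τ ✗.
  V = {[77], [78=79], [80]}: π^{-1}(V) = {77, 78, 79, 80} ∈ τ ✓.
Open sets in the quotient: τ_Q = {{}, {[77], [80]}, {[77], [78=79], [80]}} (3 elements).


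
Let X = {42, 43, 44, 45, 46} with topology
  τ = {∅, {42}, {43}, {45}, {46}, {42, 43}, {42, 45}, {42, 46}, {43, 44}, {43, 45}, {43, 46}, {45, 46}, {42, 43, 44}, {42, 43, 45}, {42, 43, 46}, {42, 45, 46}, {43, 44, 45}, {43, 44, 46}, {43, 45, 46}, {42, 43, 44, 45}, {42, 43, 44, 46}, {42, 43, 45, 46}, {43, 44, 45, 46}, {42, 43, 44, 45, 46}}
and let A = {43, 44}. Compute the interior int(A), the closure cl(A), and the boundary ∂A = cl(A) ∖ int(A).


int(A) = {43, 44}, cl(A) = {43, 44}, ∂A = ∅.

Closed sets in (X, τ) are complements of opens:
  closed(X, τ) = {∅, {42}, {44}, {45}, {46}, {42, 44}, {42, 45}, {42, 46}, {43, 44}, {44, 45}, {44, 46}, {45, 46}, {42, 43, 44}, {42, 44, 45}, {42, 44, 46}, {42, 45, 46}, {43, 44, 45}, {43, 44, 46}, {44, 45, 46}, {42, 43, 44, 45}, {42, 43, 44, 46}, {42, 44, 45, 46}, {43, 44, 45, 46}, {42, 43, 44, 45, 46}}.
int(A) = ⋃ {U ∈ τ : U ⊆ A}. Opens contained in A: ∅, {43}, {43, 44}.
Taking the union of these: int(A) = {43, 44}.
cl(A) = ⋂ {C closed : A ⊆ C}. Closed sets containing A: {43, 44}, {42, 43, 44}, {43, 44, 45}, {43, 44, 46}, {42, 43, 44, 45}, {42, 43, 44, 46}, {43, 44, 45, 46}, {42, 43, 44, 45, 46}.
Intersecting these: cl(A) = {43, 44}.
∂A = cl(A) ∖ int(A) = {43, 44} ∖ {43, 44} = ∅.


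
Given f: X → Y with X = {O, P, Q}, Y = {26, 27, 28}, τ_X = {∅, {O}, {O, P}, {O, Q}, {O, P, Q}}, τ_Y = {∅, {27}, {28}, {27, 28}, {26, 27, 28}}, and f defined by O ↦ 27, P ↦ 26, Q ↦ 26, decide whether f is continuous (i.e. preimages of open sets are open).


f IS continuous.

Compute f^{-1}(U) for each U ∈ τ_Y:
  U = ∅: f^{-1}(U) = ∅ ∈ τ_X ✓.
  U = {27}: f^{-1}(U) = {O} ∈ τ_X ✓.
  U = {28}: f^{-1}(U) = ∅ ∈ τ_X ✓.
  U = {27, 28}: f^{-1}(U) = {O} ∈ τ_X ✓.
  U = {26, 27, 28}: f^{-1}(U) = {O, P, Q} ∈ τ_X ✓.
Every preimage lies in τ_X, so f IS continuous.


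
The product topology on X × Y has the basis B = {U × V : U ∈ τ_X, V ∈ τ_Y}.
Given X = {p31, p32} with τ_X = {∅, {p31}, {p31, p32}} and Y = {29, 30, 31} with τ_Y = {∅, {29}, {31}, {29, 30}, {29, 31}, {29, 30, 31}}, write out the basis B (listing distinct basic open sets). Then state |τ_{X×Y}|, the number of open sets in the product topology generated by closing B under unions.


Basis B = {∅ × ∅, {p31} × {29}, {p31} × {31}, {p31} × {29, 30}, {p31} × {29, 31}, {p31, p32} × {29}, {p31, p32} × {31}, {p31} × {29, 30, 31}, {p31, p32} × {29, 30}, {p31, p32} × {29, 31}, {p31, p32} × {29, 30, 31}}; |τ_{X×Y}| = 18.

Enumerate products U × V with U ∈ τ_X, V ∈ τ_Y (deduplicated):
  ∅ × ∅ = {} (∅)
  {p31} × {29} = {(p31,29)}
  {p31} × {31} = {(p31,31)}
  {p31} × {29, 30} = {(p31,29), (p31,30)}
  {p31} × {29, 31} = {(p31,29), (p31,31)}
  {p31, p32} × {29} = {(p31,29), (p32,29)}
  {p31, p32} × {31} = {(p31,31), (p32,31)}
  {p31} × {29, 30, 31} = {(p31,29), (p31,30), (p31,31)}
  {p31, p32} × {29, 30} = {(p31,29), (p31,30), (p32,29), (p32,30)}
  {p31, p32} × {29, 31} = {(p31,29), (p31,31), (p32,29), (p32,31)}
  {p31, p32} × {29, 30, 31} = {(p31,29), (p31,30), (p31,31), (p32,29), (p32,30), (p32,31)}
These 11 distinct sets form the basis B.
Close under arbitrary unions to get τ_{X×Y}; counting gives |τ_{X×Y}| = 18.


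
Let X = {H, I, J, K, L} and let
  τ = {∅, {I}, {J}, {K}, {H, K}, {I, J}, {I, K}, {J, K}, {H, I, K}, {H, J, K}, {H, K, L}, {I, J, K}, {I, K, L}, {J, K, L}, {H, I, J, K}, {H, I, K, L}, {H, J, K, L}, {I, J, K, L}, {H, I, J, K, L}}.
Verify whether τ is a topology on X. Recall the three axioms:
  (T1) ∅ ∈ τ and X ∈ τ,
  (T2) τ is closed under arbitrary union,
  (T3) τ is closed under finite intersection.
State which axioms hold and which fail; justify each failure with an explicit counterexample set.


τ is NOT a topology on X.

Axiom (T1): ∅ ∈ τ? Yes; X ∈ τ? Yes.
Axiom (T2/T3): check pairwise unions and intersections of members of τ.
Counterexample for (T3): {H, K, L} ∩ {I, K, L} = {K, L} ∉ τ. Therefore τ is NOT a topology.


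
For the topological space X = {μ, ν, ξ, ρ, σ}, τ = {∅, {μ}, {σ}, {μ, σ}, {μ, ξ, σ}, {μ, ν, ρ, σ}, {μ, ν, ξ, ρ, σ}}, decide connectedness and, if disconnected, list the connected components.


(X, τ) is connected.

Find clopen sets (U ∈ τ with X ∖ U ∈ τ):
  U = ∅, X ∖ U = {μ, ν, ξ, ρ, σ} — both open, so U is clopen.
  U = {μ, ν, ξ, ρ, σ}, X ∖ U = ∅ — both open, so U is clopen.
Only trivial clopens (∅ and X) exist, so (X, τ) is connected.
Compute connected components by grouping points that agree on all clopens:
  component: {μ, ν, ξ, ρ, σ}


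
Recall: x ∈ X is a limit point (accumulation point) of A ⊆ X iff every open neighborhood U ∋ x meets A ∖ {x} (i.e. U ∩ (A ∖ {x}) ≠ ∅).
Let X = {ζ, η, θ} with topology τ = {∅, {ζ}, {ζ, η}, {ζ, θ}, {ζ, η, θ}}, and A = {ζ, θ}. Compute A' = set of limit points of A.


A' = {η, θ}

For each x ∈ X, list the open sets U ∈ τ with x ∈ U, then check whether U ∩ (A ∖ {x}) ≠ ∅ for every such U.
  x = ζ: open {ζ} ∋ x has {ζ} ∩ (A ∖ {ζ}) = ∅, so x is NOT a limit point.
  x = η: opens ∋ x are {ζ, η}, {ζ, η, θ}; each meets A ∖ {η}, so x IS a limit point.
  x = θ: opens ∋ x are {ζ, θ}, {ζ, η, θ}; each meets A ∖ {θ}, so x IS a limit point.
Collecting: A' = {η, θ}.


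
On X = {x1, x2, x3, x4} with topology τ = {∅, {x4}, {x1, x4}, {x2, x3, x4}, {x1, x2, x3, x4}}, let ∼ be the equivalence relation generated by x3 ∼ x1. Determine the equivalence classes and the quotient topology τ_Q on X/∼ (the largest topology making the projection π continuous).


X/∼ = {[x1=x3], [x2], [x4]}; |τ_Q| = 3.

Equivalence classes: [x1=x3], [x2], [x4].
Quotient map π: X → X/∼ sends x1 ↦ [x1=x3], x2 ↦ [x2], x3 ↦ [x1=x3], x4 ↦ [x4].
For each subset V ⊆ X/∼, compute π^{-1}(V) ⊆ X and check whether π^{-1}(V) ∈ τ. V is open in τ_Q iff π^{-1}(V) ∈ τ.
  V = {}: π^{-1}(V) = ∅ ∈ τ ✓.
  V = {[x1=x3]}: π^{-1}(V) = {x1, x3} ∉ τ ✗.
  V = {[x2]}: π^{-1}(V) = {x2} ∉ τ ✗.
  V = {[x1=x3], [x2]}: π^{-1}(V) = {x1, x2, x3} ∉ τ ✗.
  V = {[x4]}: π^{-1}(V) = {x4} ∈ τ ✓.
  V = {[x1=x3], [x4]}: π^{-1}(V) = {x1, x3, x4} ∉ τ ✗.
  V = {[x2], [x4]}: π^{-1}(V) = {x2, x4} ∉ τ ✗.
  V = {[x1=x3], [x2], [x4]}: π^{-1}(V) = {x1, x2, x3, x4} ∈ τ ✓.
Open sets in the quotient: τ_Q = {{}, {[x4]}, {[x1=x3], [x2], [x4]}} (3 elements).


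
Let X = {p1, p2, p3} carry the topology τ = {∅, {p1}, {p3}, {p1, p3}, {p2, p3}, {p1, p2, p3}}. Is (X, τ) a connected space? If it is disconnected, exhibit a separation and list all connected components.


(X, τ) is disconnected; components = [{p1}, {p2, p3}].

Find clopen sets (U ∈ τ with X ∖ U ∈ τ):
  U = ∅, X ∖ U = {p1, p2, p3} — both open, so U is clopen.
  U = {p1}, X ∖ U = {p2, p3} — both open, so U is clopen.
  U = {p2, p3}, X ∖ U = {p1} — both open, so U is clopen.
  U = {p1, p2, p3}, X ∖ U = ∅ — both open, so U is clopen.
Nontrivial clopen(s) exist: e.g. {p2, p3}. So (X, τ) is disconnected.
Compute connected components by grouping points that agree on all clopens:
  component: {p1}
  component: {p2, p3}


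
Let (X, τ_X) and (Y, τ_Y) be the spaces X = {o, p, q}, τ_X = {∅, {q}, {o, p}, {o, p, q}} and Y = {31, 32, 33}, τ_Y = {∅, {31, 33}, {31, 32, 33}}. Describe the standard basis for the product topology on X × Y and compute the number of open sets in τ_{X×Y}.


Basis B = {∅ × ∅, {q} × {31, 33}, {q} × {31, 32, 33}, {o, p} × {31, 33}, {o, p} × {31, 32, 33}, {o, p, q} × {31, 33}, {o, p, q} × {31, 32, 33}}; |τ_{X×Y}| = 9.

Enumerate products U × V with U ∈ τ_X, V ∈ τ_Y (deduplicated):
  ∅ × ∅ = {} (∅)
  {q} × {31, 33} = {(q,31), (q,33)}
  {q} × {31, 32, 33} = {(q,31), (q,32), (q,33)}
  {o, p} × {31, 33} = {(o,31), (o,33), (p,31), (p,33)}
  {o, p} × {31, 32, 33} = {(o,31), (o,32), (o,33), (p,31), (p,32), (p,33)}
  {o, p, q} × {31, 33} = {(o,31), (o,33), (p,31), (p,33), (q,31), (q,33)}
  {o, p, q} × {31, 32, 33} = {(o,31), (o,32), (o,33), (p,31), (p,32), (p,33), (q,31), (q,32), (q,33)}
These 7 distinct sets form the basis B.
Close under arbitrary unions to get τ_{X×Y}; counting gives |τ_{X×Y}| = 9.


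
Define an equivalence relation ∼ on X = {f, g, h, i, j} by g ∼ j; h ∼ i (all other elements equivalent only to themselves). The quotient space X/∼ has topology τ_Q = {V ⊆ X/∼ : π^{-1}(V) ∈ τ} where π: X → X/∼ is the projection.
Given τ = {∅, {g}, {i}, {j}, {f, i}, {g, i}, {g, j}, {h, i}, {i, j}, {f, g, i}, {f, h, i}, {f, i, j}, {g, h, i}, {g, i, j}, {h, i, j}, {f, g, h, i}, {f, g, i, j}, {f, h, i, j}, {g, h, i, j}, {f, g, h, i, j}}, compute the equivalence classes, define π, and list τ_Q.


X/∼ = {[f], [g=j], [h=i]}; |τ_Q| = 6.

Equivalence classes: [f], [g=j], [h=i].
Quotient map π: X → X/∼ sends f ↦ [f], g ↦ [g=j], h ↦ [h=i], i ↦ [h=i], j ↦ [g=j].
For each subset V ⊆ X/∼, compute π^{-1}(V) ⊆ X and check whether π^{-1}(V) ∈ τ. V is open in τ_Q iff π^{-1}(V) ∈ τ.
  V = {}: π^{-1}(V) = ∅ ∈ τ ✓.
  V = {[f]}: π^{-1}(V) = {f} ∉ τ ✗.
  V = {[g=j]}: π^{-1}(V) = {g, j} ∈ τ ✓.
  V = {[f], [g=j]}: π^{-1}(V) = {f, g, j} ∉ τ ✗.
  V = {[h=i]}: π^{-1}(V) = {h, i} ∈ τ ✓.
  V = {[f], [h=i]}: π^{-1}(V) = {f, h, i} ∈ τ ✓.
  V = {[g=j], [h=i]}: π^{-1}(V) = {g, h, i, j} ∈ τ ✓.
  V = {[f], [g=j], [h=i]}: π^{-1}(V) = {f, g, h, i, j} ∈ τ ✓.
Open sets in the quotient: τ_Q = {{}, {[g=j]}, {[h=i]}, {[f], [h=i]}, {[g=j], [h=i]}, {[f], [g=j], [h=i]}} (6 elements).


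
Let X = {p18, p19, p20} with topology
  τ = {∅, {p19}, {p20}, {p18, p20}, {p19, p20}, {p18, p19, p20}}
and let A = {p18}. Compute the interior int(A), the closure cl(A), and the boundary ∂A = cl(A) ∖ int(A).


int(A) = ∅, cl(A) = {p18}, ∂A = {p18}.

Closed sets in (X, τ) are complements of opens:
  closed(X, τ) = {∅, {p18}, {p19}, {p18, p19}, {p18, p20}, {p18, p19, p20}}.
int(A) = ⋃ {U ∈ τ : U ⊆ A}. Opens contained in A: ∅.
Taking the union of these: int(A) = ∅.
cl(A) = ⋂ {C closed : A ⊆ C}. Closed sets containing A: {p18}, {p18, p19}, {p18, p20}, {p18, p19, p20}.
Intersecting these: cl(A) = {p18}.
∂A = cl(A) ∖ int(A) = {p18} ∖ ∅ = {p18}.


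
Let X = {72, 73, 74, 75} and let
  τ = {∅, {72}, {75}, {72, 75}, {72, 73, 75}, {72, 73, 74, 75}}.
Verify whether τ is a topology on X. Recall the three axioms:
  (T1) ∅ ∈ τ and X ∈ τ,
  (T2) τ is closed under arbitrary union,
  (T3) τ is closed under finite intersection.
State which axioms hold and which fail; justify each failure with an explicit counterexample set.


τ IS a topology on X.

Axiom (T1): ∅ ∈ τ? Yes; X ∈ τ? Yes.
Axiom (T2/T3): check pairwise unions and intersections of members of τ.
All pairwise intersections and unions checked — each lies in τ. Therefore τ satisfies (T1), (T2), (T3): it IS a topology on X.


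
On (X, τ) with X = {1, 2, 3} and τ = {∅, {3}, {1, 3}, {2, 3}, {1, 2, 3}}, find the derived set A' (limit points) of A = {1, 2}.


A' = ∅

For each x ∈ X, list the open sets U ∈ τ with x ∈ U, then check whether U ∩ (A ∖ {x}) ≠ ∅ for every such U.
  x = 1: open {1, 3} ∋ x has {1, 3} ∩ (A ∖ {1}) = ∅, so x is NOT a limit point.
  x = 2: open {2, 3} ∋ x has {2, 3} ∩ (A ∖ {2}) = ∅, so x is NOT a limit point.
  x = 3: open {3} ∋ x has {3} ∩ (A ∖ {3}) = ∅, so x is NOT a limit point.
Collecting: A' = ∅.


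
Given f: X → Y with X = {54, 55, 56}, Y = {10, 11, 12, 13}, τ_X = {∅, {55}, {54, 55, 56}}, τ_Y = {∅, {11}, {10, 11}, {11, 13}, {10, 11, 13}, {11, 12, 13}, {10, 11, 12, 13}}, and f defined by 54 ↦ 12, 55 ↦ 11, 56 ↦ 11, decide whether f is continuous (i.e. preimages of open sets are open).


f is NOT continuous.

Compute f^{-1}(U) for each U ∈ τ_Y:
  U = ∅: f^{-1}(U) = ∅ ∈ τ_X ✓.
  U = {11}: f^{-1}(U) = {55, 56} ∉ τ_X ✗.
  U = {10, 11}: f^{-1}(U) = {55, 56} ∉ τ_X ✗.
  U = {11, 13}: f^{-1}(U) = {55, 56} ∉ τ_X ✗.
  U = {10, 11, 13}: f^{-1}(U) = {55, 56} ∉ τ_X ✗.
  U = {11, 12, 13}: f^{-1}(U) = {54, 55, 56} ∈ τ_X ✓.
  U = {10, 11, 12, 13}: f^{-1}(U) = {54, 55, 56} ∈ τ_X ✓.
Found U = {11} with f^{-1}(U) = {55, 56} not in τ_X. Therefore f is NOT continuous.


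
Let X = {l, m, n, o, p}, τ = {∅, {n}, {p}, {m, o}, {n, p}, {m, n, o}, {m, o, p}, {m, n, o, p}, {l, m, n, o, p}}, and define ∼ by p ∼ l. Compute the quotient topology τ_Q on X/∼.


X/∼ = {[l=p], [m], [n], [o]}; |τ_Q| = 5.

Equivalence classes: [l=p], [m], [n], [o].
Quotient map π: X → X/∼ sends l ↦ [l=p], m ↦ [m], n ↦ [n], o ↦ [o], p ↦ [l=p].
For each subset V ⊆ X/∼, compute π^{-1}(V) ⊆ X and check whether π^{-1}(V) ∈ τ. V is open in τ_Q iff π^{-1}(V) ∈ τ.
  V = {}: π^{-1}(V) = ∅ ∈ τ ✓.
  V = {[l=p]}: π^{-1}(V) = {l, p} ∉ τ ✗.
  V = {[m]}: π^{-1}(V) = {m} ∉ τ ✗.
  V = {[l=p], [m]}: π^{-1}(V) = {l, m, p} ∉ τ ✗.
  V = {[n]}: π^{-1}(V) = {n} ∈ τ ✓.
  V = {[l=p], [n]}: π^{-1}(V) = {l, n, p} ∉ τ ✗.
  V = {[m], [n]}: π^{-1}(V) = {m, n} ∉ τ ✗.
  V = {[l=p], [m], [n]}: π^{-1}(V) = {l, m, n, p} ∉ τ ✗.
  V = {[o]}: π^{-1}(V) = {o} ∉ τ ✗.
  V = {[l=p], [o]}: π^{-1}(V) = {l, o, p} ∉ τ ✗.
  V = {[m], [o]}: π^{-1}(V) = {m, o} ∈ τ ✓.
  V = {[l=p], [m], [o]}: π^{-1}(V) = {l, m, o, p} ∉ τ ✗.
  V = {[n], [o]}: π^{-1}(V) = {n, o} ∉ τ ✗.
  V = {[l=p], [n], [o]}: π^{-1}(V) = {l, n, o, p} ∉ τ ✗.
  V = {[m], [n], [o]}: π^{-1}(V) = {m, n, o} ∈ τ ✓.
  V = {[l=p], [m], [n], [o]}: π^{-1}(V) = {l, m, n, o, p} ∈ τ ✓.
Open sets in the quotient: τ_Q = {{}, {[n]}, {[m], [o]}, {[m], [n], [o]}, {[l=p], [m], [n], [o]}} (5 elements).


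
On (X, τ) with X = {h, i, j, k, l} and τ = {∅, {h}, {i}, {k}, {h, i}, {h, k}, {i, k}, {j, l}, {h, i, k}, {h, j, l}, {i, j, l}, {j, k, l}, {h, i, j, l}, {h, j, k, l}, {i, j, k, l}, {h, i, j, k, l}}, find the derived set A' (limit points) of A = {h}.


A' = ∅

For each x ∈ X, list the open sets U ∈ τ with x ∈ U, then check whether U ∩ (A ∖ {x}) ≠ ∅ for every such U.
  x = h: open {h} ∋ x has {h} ∩ (A ∖ {h}) = ∅, so x is NOT a limit point.
  x = i: open {i} ∋ x has {i} ∩ (A ∖ {i}) = ∅, so x is NOT a limit point.
  x = j: open {j, l} ∋ x has {j, l} ∩ (A ∖ {j}) = ∅, so x is NOT a limit point.
  x = k: open {k} ∋ x has {k} ∩ (A ∖ {k}) = ∅, so x is NOT a limit point.
  x = l: open {j, l} ∋ x has {j, l} ∩ (A ∖ {l}) = ∅, so x is NOT a limit point.
Collecting: A' = ∅.


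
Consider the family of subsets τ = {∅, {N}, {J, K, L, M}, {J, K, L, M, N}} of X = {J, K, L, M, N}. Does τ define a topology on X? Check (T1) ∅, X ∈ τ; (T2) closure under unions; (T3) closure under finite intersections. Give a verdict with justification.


τ IS a topology on X.

Axiom (T1): ∅ ∈ τ? Yes; X ∈ τ? Yes.
Axiom (T2/T3): check pairwise unions and intersections of members of τ.
All pairwise intersections and unions checked — each lies in τ. Therefore τ satisfies (T1), (T2), (T3): it IS a topology on X.


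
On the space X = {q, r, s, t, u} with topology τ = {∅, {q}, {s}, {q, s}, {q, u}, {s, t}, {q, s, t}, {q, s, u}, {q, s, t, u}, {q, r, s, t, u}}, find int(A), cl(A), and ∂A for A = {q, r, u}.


int(A) = {q, u}, cl(A) = {q, r, u}, ∂A = {r}.

Closed sets in (X, τ) are complements of opens:
  closed(X, τ) = {∅, {r}, {r, t}, {r, u}, {q, r, u}, {r, s, t}, {r, t, u}, {q, r, t, u}, {r, s, t, u}, {q, r, s, t, u}}.
int(A) = ⋃ {U ∈ τ : U ⊆ A}. Opens contained in A: ∅, {q}, {q, u}.
Taking the union of these: int(A) = {q, u}.
cl(A) = ⋂ {C closed : A ⊆ C}. Closed sets containing A: {q, r, u}, {q, r, t, u}, {q, r, s, t, u}.
Intersecting these: cl(A) = {q, r, u}.
∂A = cl(A) ∖ int(A) = {q, r, u} ∖ {q, u} = {r}.


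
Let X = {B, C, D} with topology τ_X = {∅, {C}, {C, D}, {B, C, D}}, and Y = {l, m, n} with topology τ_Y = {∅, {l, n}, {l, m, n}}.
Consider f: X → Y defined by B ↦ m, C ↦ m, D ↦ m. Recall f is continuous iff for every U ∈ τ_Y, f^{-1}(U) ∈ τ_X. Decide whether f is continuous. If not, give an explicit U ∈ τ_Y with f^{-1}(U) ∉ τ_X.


f IS continuous.

Compute f^{-1}(U) for each U ∈ τ_Y:
  U = ∅: f^{-1}(U) = ∅ ∈ τ_X ✓.
  U = {l, n}: f^{-1}(U) = ∅ ∈ τ_X ✓.
  U = {l, m, n}: f^{-1}(U) = {B, C, D} ∈ τ_X ✓.
Every preimage lies in τ_X, so f IS continuous.


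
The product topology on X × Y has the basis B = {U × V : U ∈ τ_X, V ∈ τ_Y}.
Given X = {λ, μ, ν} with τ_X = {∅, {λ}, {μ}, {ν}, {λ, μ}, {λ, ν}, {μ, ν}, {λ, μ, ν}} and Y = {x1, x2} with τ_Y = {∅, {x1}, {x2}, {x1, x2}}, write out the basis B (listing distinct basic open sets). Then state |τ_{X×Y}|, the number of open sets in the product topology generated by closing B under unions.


Basis B = {∅ × ∅, {λ} × {x1}, {λ} × {x2}, {μ} × {x1}, {μ} × {x2}, {ν} × {x1}, {ν} × {x2}, {λ} × {x1, x2}, {λ, μ} × {x1}, {λ, ν} × {x1}, {λ, μ} × {x2}, {λ, ν} × {x2}, {μ} × {x1, x2}, {μ, ν} × {x1}, {μ, ν} × {x2}, {ν} × {x1, x2}, {λ, μ, ν} × {x1}, {λ, μ, ν} × {x2}, {λ, μ} × {x1, x2}, {λ, ν} × {x1, x2}, {μ, ν} × {x1, x2}, {λ, μ, ν} × {x1, x2}}; |τ_{X×Y}| = 64.

Enumerate products U × V with U ∈ τ_X, V ∈ τ_Y (deduplicated):
  ∅ × ∅ = {} (∅)
  {λ} × {x1} = {(λ,x1)}
  {λ} × {x2} = {(λ,x2)}
  {μ} × {x1} = {(μ,x1)}
  {μ} × {x2} = {(μ,x2)}
  {ν} × {x1} = {(ν,x1)}
  {ν} × {x2} = {(ν,x2)}
  {λ} × {x1, x2} = {(λ,x1), (λ,x2)}
  {λ, μ} × {x1} = {(λ,x1), (μ,x1)}
  {λ, ν} × {x1} = {(λ,x1), (ν,x1)}
  {λ, μ} × {x2} = {(λ,x2), (μ,x2)}
  {λ, ν} × {x2} = {(λ,x2), (ν,x2)}
  {μ} × {x1, x2} = {(μ,x1), (μ,x2)}
  {μ, ν} × {x1} = {(μ,x1), (ν,x1)}
  {μ, ν} × {x2} = {(μ,x2), (ν,x2)}
  {ν} × {x1, x2} = {(ν,x1), (ν,x2)}
  {λ, μ, ν} × {x1} = {(λ,x1), (μ,x1), (ν,x1)}
  {λ, μ, ν} × {x2} = {(λ,x2), (μ,x2), (ν,x2)}
  {λ, μ} × {x1, x2} = {(λ,x1), (λ,x2), (μ,x1), (μ,x2)}
  {λ, ν} × {x1, x2} = {(λ,x1), (λ,x2), (ν,x1), (ν,x2)}
  {μ, ν} × {x1, x2} = {(μ,x1), (μ,x2), (ν,x1), (ν,x2)}
  {λ, μ, ν} × {x1, x2} = {(λ,x1), (λ,x2), (μ,x1), (μ,x2), (ν,x1), (ν,x2)}
These 22 distinct sets form the basis B.
Close under arbitrary unions to get τ_{X×Y}; counting gives |τ_{X×Y}| = 64.


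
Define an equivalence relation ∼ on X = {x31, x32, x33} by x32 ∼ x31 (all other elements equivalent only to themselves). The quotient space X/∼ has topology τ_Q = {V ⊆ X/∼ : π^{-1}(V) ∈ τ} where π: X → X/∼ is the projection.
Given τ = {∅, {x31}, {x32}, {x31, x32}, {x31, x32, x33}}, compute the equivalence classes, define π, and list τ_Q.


X/∼ = {[x31=x32], [x33]}; |τ_Q| = 3.

Equivalence classes: [x31=x32], [x33].
Quotient map π: X → X/∼ sends x31 ↦ [x31=x32], x32 ↦ [x31=x32], x33 ↦ [x33].
For each subset V ⊆ X/∼, compute π^{-1}(V) ⊆ X and check whether π^{-1}(V) ∈ τ. V is open in τ_Q iff π^{-1}(V) ∈ τ.
  V = {}: π^{-1}(V) = ∅ ∈ τ ✓.
  V = {[x31=x32]}: π^{-1}(V) = {x31, x32} ∈ τ ✓.
  V = {[x33]}: π^{-1}(V) = {x33} ∉ τ ✗.
  V = {[x31=x32], [x33]}: π^{-1}(V) = {x31, x32, x33} ∈ τ ✓.
Open sets in the quotient: τ_Q = {{}, {[x31=x32]}, {[x31=x32], [x33]}} (3 elements).


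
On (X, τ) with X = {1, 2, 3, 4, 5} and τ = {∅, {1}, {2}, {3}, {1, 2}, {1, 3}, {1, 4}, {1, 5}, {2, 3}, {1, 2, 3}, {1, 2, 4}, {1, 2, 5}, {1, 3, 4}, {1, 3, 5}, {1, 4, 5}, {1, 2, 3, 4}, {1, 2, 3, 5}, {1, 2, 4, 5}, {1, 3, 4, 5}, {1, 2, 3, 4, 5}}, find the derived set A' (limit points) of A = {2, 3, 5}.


A' = ∅

For each x ∈ X, list the open sets U ∈ τ with x ∈ U, then check whether U ∩ (A ∖ {x}) ≠ ∅ for every such U.
  x = 1: open {1} ∋ x has {1} ∩ (A ∖ {1}) = ∅, so x is NOT a limit point.
  x = 2: open {2} ∋ x has {2} ∩ (A ∖ {2}) = ∅, so x is NOT a limit point.
  x = 3: open {3} ∋ x has {3} ∩ (A ∖ {3}) = ∅, so x is NOT a limit point.
  x = 4: open {1, 4} ∋ x has {1, 4} ∩ (A ∖ {4}) = ∅, so x is NOT a limit point.
  x = 5: open {1, 5} ∋ x has {1, 5} ∩ (A ∖ {5}) = ∅, so x is NOT a limit point.
Collecting: A' = ∅.


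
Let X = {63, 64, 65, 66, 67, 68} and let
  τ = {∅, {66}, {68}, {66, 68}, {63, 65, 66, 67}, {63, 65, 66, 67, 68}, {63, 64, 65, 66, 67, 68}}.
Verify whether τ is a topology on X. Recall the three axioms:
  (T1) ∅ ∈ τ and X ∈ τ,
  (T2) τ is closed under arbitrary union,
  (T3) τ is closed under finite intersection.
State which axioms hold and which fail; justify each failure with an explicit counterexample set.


τ IS a topology on X.

Axiom (T1): ∅ ∈ τ? Yes; X ∈ τ? Yes.
Axiom (T2/T3): check pairwise unions and intersections of members of τ.
All pairwise intersections and unions checked — each lies in τ. Therefore τ satisfies (T1), (T2), (T3): it IS a topology on X.


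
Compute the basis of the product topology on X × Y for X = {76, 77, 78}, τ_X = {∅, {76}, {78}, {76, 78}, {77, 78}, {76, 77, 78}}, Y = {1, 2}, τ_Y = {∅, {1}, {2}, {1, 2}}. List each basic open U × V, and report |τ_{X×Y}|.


Basis B = {∅ × ∅, {76} × {1}, {76} × {2}, {78} × {1}, {78} × {2}, {76} × {1, 2}, {76, 78} × {1}, {76, 78} × {2}, {77, 78} × {1}, {77, 78} × {2}, {78} × {1, 2}, {76, 77, 78} × {1}, {76, 77, 78} × {2}, {76, 78} × {1, 2}, {77, 78} × {1, 2}, {76, 77, 78} × {1, 2}}; |τ_{X×Y}| = 36.

Enumerate products U × V with U ∈ τ_X, V ∈ τ_Y (deduplicated):
  ∅ × ∅ = {} (∅)
  {76} × {1} = {(76,1)}
  {76} × {2} = {(76,2)}
  {78} × {1} = {(78,1)}
  {78} × {2} = {(78,2)}
  {76} × {1, 2} = {(76,1), (76,2)}
  {76, 78} × {1} = {(76,1), (78,1)}
  {76, 78} × {2} = {(76,2), (78,2)}
  {77, 78} × {1} = {(77,1), (78,1)}
  {77, 78} × {2} = {(77,2), (78,2)}
  {78} × {1, 2} = {(78,1), (78,2)}
  {76, 77, 78} × {1} = {(76,1), (77,1), (78,1)}
  {76, 77, 78} × {2} = {(76,2), (77,2), (78,2)}
  {76, 78} × {1, 2} = {(76,1), (76,2), (78,1), (78,2)}
  {77, 78} × {1, 2} = {(77,1), (77,2), (78,1), (78,2)}
  {76, 77, 78} × {1, 2} = {(76,1), (76,2), (77,1), (77,2), (78,1), (78,2)}
These 16 distinct sets form the basis B.
Close under arbitrary unions to get τ_{X×Y}; counting gives |τ_{X×Y}| = 36.
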